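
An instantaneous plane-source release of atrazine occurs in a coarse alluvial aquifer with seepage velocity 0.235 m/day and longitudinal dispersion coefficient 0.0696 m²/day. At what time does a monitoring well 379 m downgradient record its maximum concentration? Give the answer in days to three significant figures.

For the 1D instantaneous-source solution, setting ∂C/∂t = 0 at fixed x gives v²t² + 2Dt − x² = 0, so t = (√(D² + v²x²) − D)/v².
√(D² + v²x²) = √(0.0696² + 0.235² × 379²) = 89.07; v² = 0.055225.
t = (89.07 − 0.0696)/0.055225 = 1610 days (vs. the pure-advection estimate x/v = 1610 d).

1610 days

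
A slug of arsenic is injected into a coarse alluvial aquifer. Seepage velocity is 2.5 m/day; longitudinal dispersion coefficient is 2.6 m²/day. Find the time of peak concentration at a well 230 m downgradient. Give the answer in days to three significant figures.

For the 1D instantaneous-source solution, setting ∂C/∂t = 0 at fixed x gives v²t² + 2Dt − x² = 0, so t = (√(D² + v²x²) − D)/v².
√(D² + v²x²) = √(2.6² + 2.5² × 230²) = 575.0; v² = 6.25.
t = (575.0 − 2.6)/6.25 = 91.6 days (vs. the pure-advection estimate x/v = 92.0 d).

91.6 days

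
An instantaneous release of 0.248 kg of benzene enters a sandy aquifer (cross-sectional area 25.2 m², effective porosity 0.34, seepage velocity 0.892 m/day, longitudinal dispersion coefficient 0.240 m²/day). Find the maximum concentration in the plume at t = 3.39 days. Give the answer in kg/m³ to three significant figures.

The peak of an instantaneous 1D plume sits at x = vt; there the Gaussian factor is 1 and C_max = M/(n_e·A·√(4πDt)), where n_e·A is the pore area the mass is dissolved in.
√(4πDt) = √(4π × 0.240 × 3.39) = 3.197 m, so C_max = 0.248/(0.34 × 25.2 × 3.197) = 0.00905 kg/m³.

0.00905 kg/m³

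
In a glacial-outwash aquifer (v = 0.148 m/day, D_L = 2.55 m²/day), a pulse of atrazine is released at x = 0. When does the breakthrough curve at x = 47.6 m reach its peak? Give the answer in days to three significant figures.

For the 1D instantaneous-source solution, setting ∂C/∂t = 0 at fixed x gives v²t² + 2Dt − x² = 0, so t = (√(D² + v²x²) − D)/v².
√(D² + v²x²) = √(2.55² + 0.148² × 47.6²) = 7.492; v² = 0.021904.
t = (7.492 − 2.55)/0.021904 = 226 days (vs. the pure-advection estimate x/v = 322 d).

226 days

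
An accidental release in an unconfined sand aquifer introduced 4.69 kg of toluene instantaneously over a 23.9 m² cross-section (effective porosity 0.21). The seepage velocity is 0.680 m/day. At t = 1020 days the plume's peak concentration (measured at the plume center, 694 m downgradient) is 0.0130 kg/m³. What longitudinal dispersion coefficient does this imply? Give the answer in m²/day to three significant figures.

At the plume center C_max = M/(n_e·A·√(4πDt)), so D = M²/(4πt·(n_e·A·C_max)²).
n_e·A·C_max = 0.21 × 23.9 × 0.0130 = 0.06525 kg/m.
D = 4.69²/(4π × 1020 × 0.06525²) = 0.403 m²/day.

0.403 m²/day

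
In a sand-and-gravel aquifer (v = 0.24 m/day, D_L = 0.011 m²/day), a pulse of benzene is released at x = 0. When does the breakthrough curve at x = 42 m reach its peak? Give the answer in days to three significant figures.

For the 1D instantaneous-source solution, setting ∂C/∂t = 0 at fixed x gives v²t² + 2Dt − x² = 0, so t = (√(D² + v²x²) − D)/v².
√(D² + v²x²) = √(0.011² + 0.24² × 42²) = 10.08; v² = 0.0576.
t = (10.08 − 0.011)/0.0576 = 175 days (vs. the pure-advection estimate x/v = 175 d).

175 days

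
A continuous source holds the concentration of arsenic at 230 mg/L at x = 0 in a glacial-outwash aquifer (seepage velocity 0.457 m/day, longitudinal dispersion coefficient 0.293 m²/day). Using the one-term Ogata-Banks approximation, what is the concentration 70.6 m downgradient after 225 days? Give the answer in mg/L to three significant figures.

For a continuous step input, C/C₀ ≈ ½·erfc((x−vt)/(2√(Dt))).
vt = 0.457 × 225 = 102.825 m and 2√(Dt) = 2√(0.293 × 225) = 16.24 m.
Argument (x−vt)/(2√(Dt)) = (70.6 − 102.825)/16.24 = -1.984; ½·erfc(-1.984) = 0.9975.
C = 230 × 0.9975 = 229 mg/L.

229 mg/L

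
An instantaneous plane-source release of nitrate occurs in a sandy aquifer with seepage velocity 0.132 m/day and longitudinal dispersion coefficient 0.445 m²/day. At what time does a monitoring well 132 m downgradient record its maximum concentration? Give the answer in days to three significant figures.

For the 1D instantaneous-source solution, setting ∂C/∂t = 0 at fixed x gives v²t² + 2Dt − x² = 0, so t = (√(D² + v²x²) − D)/v².
√(D² + v²x²) = √(0.445² + 0.132² × 132²) = 17.43; v² = 0.017424.
t = (17.43 − 0.445)/0.017424 = 975 days (vs. the pure-advection estimate x/v = 1000 d).

975 days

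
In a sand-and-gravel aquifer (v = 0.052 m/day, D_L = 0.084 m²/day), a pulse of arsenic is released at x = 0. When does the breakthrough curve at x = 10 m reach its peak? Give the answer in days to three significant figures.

164 days

For the 1D instantaneous-source solution, setting ∂C/∂t = 0 at fixed x gives v²t² + 2Dt − x² = 0, so t = (√(D² + v²x²) − D)/v².
√(D² + v²x²) = √(0.084² + 0.052² × 10²) = 0.5267; v² = 0.002704.
t = (0.5267 − 0.084)/0.002704 = 164 days (vs. the pure-advection estimate x/v = 192 d).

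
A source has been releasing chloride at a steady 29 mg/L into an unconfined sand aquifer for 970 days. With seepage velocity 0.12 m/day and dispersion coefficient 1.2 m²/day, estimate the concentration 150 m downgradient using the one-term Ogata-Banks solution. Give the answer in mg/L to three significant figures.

For a continuous step input, C/C₀ ≈ ½·erfc((x−vt)/(2√(Dt))).
vt = 0.12 × 970 = 116.4 m and 2√(Dt) = 2√(1.2 × 970) = 68.23 m.
Argument (x−vt)/(2√(Dt)) = (150 − 116.4)/68.23 = 0.4925; ½·erfc(0.4925) = 0.2431.
C = 29 × 0.2431 = 7.05 mg/L.

7.05 mg/L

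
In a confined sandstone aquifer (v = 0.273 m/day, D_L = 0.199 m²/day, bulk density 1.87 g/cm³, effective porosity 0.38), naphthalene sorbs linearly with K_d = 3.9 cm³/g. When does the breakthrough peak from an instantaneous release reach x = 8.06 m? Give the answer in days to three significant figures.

545 days

Retardation factor R = 1 + ρ_b·K_d/n = 1 + 1.87 × 3.9/0.38 = 20.19.
Sorption retards both mechanisms: v_R = v/R = 0.01352 m/day, D_R = D/R = 0.009856 m²/day.
Peak time from v_R²t² + 2D_R t − x² = 0: t = (√(D_R² + v_R²x²) − D_R)/v_R².
√(D_R² + v_R²x²) = √(0.009856² + 0.01352² × 8.06²) = 0.1094; v_R² = 0.0001828.
t = (0.1094 − 0.009856)/0.0001828 = 545 days.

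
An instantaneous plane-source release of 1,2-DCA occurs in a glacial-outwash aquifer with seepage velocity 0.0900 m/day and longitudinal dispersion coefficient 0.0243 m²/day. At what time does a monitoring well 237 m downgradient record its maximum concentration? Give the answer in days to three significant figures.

For the 1D instantaneous-source solution, setting ∂C/∂t = 0 at fixed x gives v²t² + 2Dt − x² = 0, so t = (√(D² + v²x²) − D)/v².
√(D² + v²x²) = √(0.0243² + 0.0900² × 237²) = 21.33; v² = 0.0081.
t = (21.33 − 0.0243)/0.0081 = 2630 days (vs. the pure-advection estimate x/v = 2630 d).

2630 days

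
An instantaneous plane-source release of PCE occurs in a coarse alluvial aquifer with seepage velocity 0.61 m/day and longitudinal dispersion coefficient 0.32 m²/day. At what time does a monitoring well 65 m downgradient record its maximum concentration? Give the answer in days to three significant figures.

For the 1D instantaneous-source solution, setting ∂C/∂t = 0 at fixed x gives v²t² + 2Dt − x² = 0, so t = (√(D² + v²x²) − D)/v².
√(D² + v²x²) = √(0.32² + 0.61² × 65²) = 39.65; v² = 0.3721.
t = (39.65 − 0.32)/0.3721 = 106 days (vs. the pure-advection estimate x/v = 107 d).

106 days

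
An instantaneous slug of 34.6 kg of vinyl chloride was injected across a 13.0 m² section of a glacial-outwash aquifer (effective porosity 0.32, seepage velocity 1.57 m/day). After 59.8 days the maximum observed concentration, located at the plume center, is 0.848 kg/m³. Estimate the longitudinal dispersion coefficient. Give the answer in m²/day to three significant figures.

0.128 m²/day

At the plume center C_max = M/(n_e·A·√(4πDt)), so D = M²/(4πt·(n_e·A·C_max)²).
n_e·A·C_max = 0.32 × 13.0 × 0.848 = 3.528 kg/m.
D = 34.6²/(4π × 59.8 × 3.528²) = 0.128 m²/day.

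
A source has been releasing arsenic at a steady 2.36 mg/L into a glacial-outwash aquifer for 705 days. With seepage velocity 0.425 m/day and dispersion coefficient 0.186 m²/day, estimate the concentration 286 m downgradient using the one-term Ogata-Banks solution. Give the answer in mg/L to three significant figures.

1.89 mg/L

For a continuous step input, C/C₀ ≈ ½·erfc((x−vt)/(2√(Dt))).
vt = 0.425 × 705 = 299.625 m and 2√(Dt) = 2√(0.186 × 705) = 22.90 m.
Argument (x−vt)/(2√(Dt)) = (286 − 299.625)/22.90 = -0.5950; ½·erfc(-0.5950) = 0.8000.
C = 2.36 × 0.8000 = 1.89 mg/L.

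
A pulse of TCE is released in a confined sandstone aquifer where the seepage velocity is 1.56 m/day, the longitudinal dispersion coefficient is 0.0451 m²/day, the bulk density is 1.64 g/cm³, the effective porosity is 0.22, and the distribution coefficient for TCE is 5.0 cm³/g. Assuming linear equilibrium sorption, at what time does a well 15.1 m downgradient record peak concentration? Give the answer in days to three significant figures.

Retardation factor R = 1 + ρ_b·K_d/n = 1 + 1.64 × 5.0/0.22 = 38.27.
Sorption retards both mechanisms: v_R = v/R = 0.04076 m/day, D_R = D/R = 0.001178 m²/day.
Peak time from v_R²t² + 2D_R t − x² = 0: t = (√(D_R² + v_R²x²) − D_R)/v_R².
√(D_R² + v_R²x²) = √(0.001178² + 0.04076² × 15.1²) = 0.6155; v_R² = 0.001661.
t = (0.6155 − 0.001178)/0.001661 = 370 days.

370 days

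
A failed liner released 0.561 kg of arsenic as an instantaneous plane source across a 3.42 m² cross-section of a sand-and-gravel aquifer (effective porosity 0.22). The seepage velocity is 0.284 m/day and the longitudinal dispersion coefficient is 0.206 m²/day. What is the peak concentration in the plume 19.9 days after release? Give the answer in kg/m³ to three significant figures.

The peak of an instantaneous 1D plume sits at x = vt; there the Gaussian factor is 1 and C_max = M/(n_e·A·√(4πDt)), where n_e·A is the pore area the mass is dissolved in.
√(4πDt) = √(4π × 0.206 × 19.9) = 7.177 m, so C_max = 0.561/(0.22 × 3.42 × 7.177) = 0.104 kg/m³.

0.104 kg/m³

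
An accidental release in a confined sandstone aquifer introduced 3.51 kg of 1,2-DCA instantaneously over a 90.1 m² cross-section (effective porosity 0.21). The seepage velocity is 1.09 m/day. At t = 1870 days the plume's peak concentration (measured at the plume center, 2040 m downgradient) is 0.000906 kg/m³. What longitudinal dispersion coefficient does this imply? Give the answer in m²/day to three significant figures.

1.78 m²/day

At the plume center C_max = M/(n_e·A·√(4πDt)), so D = M²/(4πt·(n_e·A·C_max)²).
n_e·A·C_max = 0.21 × 90.1 × 0.000906 = 0.01714 kg/m.
D = 3.51²/(4π × 1870 × 0.01714²) = 1.78 m²/day.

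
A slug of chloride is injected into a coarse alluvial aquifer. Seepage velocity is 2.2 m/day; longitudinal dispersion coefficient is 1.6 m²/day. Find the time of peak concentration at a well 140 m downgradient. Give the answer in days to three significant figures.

For the 1D instantaneous-source solution, setting ∂C/∂t = 0 at fixed x gives v²t² + 2Dt − x² = 0, so t = (√(D² + v²x²) − D)/v².
√(D² + v²x²) = √(1.6² + 2.2² × 140²) = 308.0; v² = 4.84.
t = (308.0 − 1.6)/4.84 = 63.3 days (vs. the pure-advection estimate x/v = 63.6 d).

63.3 days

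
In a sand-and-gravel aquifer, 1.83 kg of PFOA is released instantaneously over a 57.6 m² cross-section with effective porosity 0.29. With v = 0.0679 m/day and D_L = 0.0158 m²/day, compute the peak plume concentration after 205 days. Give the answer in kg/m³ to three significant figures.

0.0172 kg/m³

The peak of an instantaneous 1D plume sits at x = vt; there the Gaussian factor is 1 and C_max = M/(n_e·A·√(4πDt)), where n_e·A is the pore area the mass is dissolved in.
√(4πDt) = √(4π × 0.0158 × 205) = 6.380 m, so C_max = 1.83/(0.29 × 57.6 × 6.380) = 0.0172 kg/m³.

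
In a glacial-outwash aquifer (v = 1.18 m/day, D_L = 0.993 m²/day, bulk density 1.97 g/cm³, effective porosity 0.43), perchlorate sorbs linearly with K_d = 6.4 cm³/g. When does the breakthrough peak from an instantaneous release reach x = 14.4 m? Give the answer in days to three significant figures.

349 days

Retardation factor R = 1 + ρ_b·K_d/n = 1 + 1.97 × 6.4/0.43 = 30.32.
Sorption retards both mechanisms: v_R = v/R = 0.03892 m/day, D_R = D/R = 0.03275 m²/day.
Peak time from v_R²t² + 2D_R t − x² = 0: t = (√(D_R² + v_R²x²) − D_R)/v_R².
√(D_R² + v_R²x²) = √(0.03275² + 0.03892² × 14.4²) = 0.5614; v_R² = 0.001515.
t = (0.5614 − 0.03275)/0.001515 = 349 days.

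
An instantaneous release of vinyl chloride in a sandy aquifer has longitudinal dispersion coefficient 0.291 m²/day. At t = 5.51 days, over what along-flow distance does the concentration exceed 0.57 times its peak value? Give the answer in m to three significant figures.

3.80 m

The plume is Gaussian with σ = √(2Dt) = √(2 × 0.291 × 5.51) = 1.791 m.
C/C_peak = exp(−Δx²/(2σ²)) = 0.57 ⇒ Δx = σ·√(−2 ln 0.57) = 1.791 × 1.060 = 1.898 m.
Width = 2Δx = 3.80 m.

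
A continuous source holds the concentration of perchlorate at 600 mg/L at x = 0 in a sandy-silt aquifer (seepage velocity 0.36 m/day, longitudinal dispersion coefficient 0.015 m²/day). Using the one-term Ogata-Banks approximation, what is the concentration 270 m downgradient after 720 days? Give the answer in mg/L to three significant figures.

6.04 mg/L

For a continuous step input, C/C₀ ≈ ½·erfc((x−vt)/(2√(Dt))).
vt = 0.36 × 720 = 259.2 m and 2√(Dt) = 2√(0.015 × 720) = 6.573 m.
Argument (x−vt)/(2√(Dt)) = (270 − 259.2)/6.573 = 1.643; ½·erfc(1.643) = 0.01007.
C = 600 × 0.01007 = 6.04 mg/L.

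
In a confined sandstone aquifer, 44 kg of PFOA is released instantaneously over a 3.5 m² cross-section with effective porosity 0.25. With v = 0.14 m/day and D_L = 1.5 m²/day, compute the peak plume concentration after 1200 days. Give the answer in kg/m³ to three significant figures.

0.334 kg/m³

The peak of an instantaneous 1D plume sits at x = vt; there the Gaussian factor is 1 and C_max = M/(n_e·A·√(4πDt)), where n_e·A is the pore area the mass is dissolved in.
√(4πDt) = √(4π × 1.5 × 1200) = 150.4 m, so C_max = 44/(0.25 × 3.5 × 150.4) = 0.334 kg/m³.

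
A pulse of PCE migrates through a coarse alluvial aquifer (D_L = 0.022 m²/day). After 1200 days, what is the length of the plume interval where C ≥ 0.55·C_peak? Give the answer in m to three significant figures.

The plume is Gaussian with σ = √(2Dt) = √(2 × 0.022 × 1200) = 7.266 m.
C/C_peak = exp(−Δx²/(2σ²)) = 0.55 ⇒ Δx = σ·√(−2 ln 0.55) = 7.266 × 1.093 = 7.942 m.
Width = 2Δx = 15.9 m.

15.9 m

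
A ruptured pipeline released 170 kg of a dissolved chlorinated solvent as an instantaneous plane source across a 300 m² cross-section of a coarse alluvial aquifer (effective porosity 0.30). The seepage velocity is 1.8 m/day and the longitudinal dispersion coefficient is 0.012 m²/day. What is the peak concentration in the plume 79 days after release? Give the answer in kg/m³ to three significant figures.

0.547 kg/m³

The peak of an instantaneous 1D plume sits at x = vt; there the Gaussian factor is 1 and C_max = M/(n_e·A·√(4πDt)), where n_e·A is the pore area the mass is dissolved in.
√(4πDt) = √(4π × 0.012 × 79) = 3.452 m, so C_max = 170/(0.30 × 300 × 3.452) = 0.547 kg/m³.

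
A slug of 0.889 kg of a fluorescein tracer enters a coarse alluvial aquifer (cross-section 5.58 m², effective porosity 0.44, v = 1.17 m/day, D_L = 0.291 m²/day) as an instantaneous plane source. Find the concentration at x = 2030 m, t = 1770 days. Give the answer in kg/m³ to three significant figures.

For an instantaneous plane source, C(x,t) = M/(n_e·A·√(4πDt)) · exp(−(x−vt)²/(4Dt)), with n_e·A the pore (flow) area.
Plume center vt = 1.17 × 1770 = 2070.9 m, so the well at 2030 m is 40.9 m upgradient of the peak.
√(4πDt) = 80.45 m, giving peak height M/(n_e·A·√(4πDt)) = 0.889/(0.44 × 5.58 × 80.45) = 0.004501 kg/m³.
(x−vt)²/(4Dt) = (-40.9)²/(4 × 0.291 × 1770) = 0.8119; exp(−0.8119) = 0.4440.
C = 0.004501 × 0.4440 = 0.00200 kg/m³.

0.00200 kg/m³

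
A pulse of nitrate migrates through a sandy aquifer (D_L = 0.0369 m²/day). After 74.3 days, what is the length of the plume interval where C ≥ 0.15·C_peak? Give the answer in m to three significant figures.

The plume is Gaussian with σ = √(2Dt) = √(2 × 0.0369 × 74.3) = 2.342 m.
C/C_peak = exp(−Δx²/(2σ²)) = 0.15 ⇒ Δx = σ·√(−2 ln 0.15) = 2.342 × 1.948 = 4.562 m.
Width = 2Δx = 9.12 m.

9.12 m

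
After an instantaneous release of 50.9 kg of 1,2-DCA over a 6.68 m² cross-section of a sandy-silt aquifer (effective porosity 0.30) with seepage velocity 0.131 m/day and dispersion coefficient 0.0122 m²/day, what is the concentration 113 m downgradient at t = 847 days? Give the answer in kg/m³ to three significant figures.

For an instantaneous plane source, C(x,t) = M/(n_e·A·√(4πDt)) · exp(−(x−vt)²/(4Dt)), with n_e·A the pore (flow) area.
Plume center vt = 0.131 × 847 = 110.957 m, so the well at 113 m is 2.043 m downgradient of the peak.
√(4πDt) = 11.40 m, giving peak height M/(n_e·A·√(4πDt)) = 50.9/(0.30 × 6.68 × 11.40) = 2.228 kg/m³.
(x−vt)²/(4Dt) = (2.043)²/(4 × 0.0122 × 847) = 0.1010; exp(−0.1010) = 0.9039.
C = 2.228 × 0.9039 = 2.01 kg/m³.

2.01 kg/m³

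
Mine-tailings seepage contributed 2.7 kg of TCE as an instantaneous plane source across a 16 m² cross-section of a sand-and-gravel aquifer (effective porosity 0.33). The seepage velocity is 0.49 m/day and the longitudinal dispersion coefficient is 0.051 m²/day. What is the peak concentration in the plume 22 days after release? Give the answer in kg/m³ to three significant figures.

The peak of an instantaneous 1D plume sits at x = vt; there the Gaussian factor is 1 and C_max = M/(n_e·A·√(4πDt)), where n_e·A is the pore area the mass is dissolved in.
√(4πDt) = √(4π × 0.051 × 22) = 3.755 m, so C_max = 2.7/(0.33 × 16 × 3.755) = 0.136 kg/m³.

0.136 kg/m³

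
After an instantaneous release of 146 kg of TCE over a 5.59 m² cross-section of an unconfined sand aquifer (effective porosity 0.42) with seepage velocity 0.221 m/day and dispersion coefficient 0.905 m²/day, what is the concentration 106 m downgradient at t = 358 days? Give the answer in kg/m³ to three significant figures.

0.558 kg/m³

For an instantaneous plane source, C(x,t) = M/(n_e·A·√(4πDt)) · exp(−(x−vt)²/(4Dt)), with n_e·A the pore (flow) area.
Plume center vt = 0.221 × 358 = 79.118 m, so the well at 106 m is 26.882 m downgradient of the peak.
√(4πDt) = 63.81 m, giving peak height M/(n_e·A·√(4πDt)) = 146/(0.42 × 5.59 × 63.81) = 0.9745 kg/m³.
(x−vt)²/(4Dt) = (26.882)²/(4 × 0.905 × 358) = 0.5576; exp(−0.5576) = 0.5726.
C = 0.9745 × 0.5726 = 0.558 kg/m³.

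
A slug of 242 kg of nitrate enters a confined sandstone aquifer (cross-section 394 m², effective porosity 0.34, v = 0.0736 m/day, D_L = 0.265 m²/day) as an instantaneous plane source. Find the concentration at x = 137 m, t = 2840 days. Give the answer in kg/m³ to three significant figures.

0.00332 kg/m³

For an instantaneous plane source, C(x,t) = M/(n_e·A·√(4πDt)) · exp(−(x−vt)²/(4Dt)), with n_e·A the pore (flow) area.
Plume center vt = 0.0736 × 2840 = 209.024 m, so the well at 137 m is 72.024 m upgradient of the peak.
√(4πDt) = 97.25 m, giving peak height M/(n_e·A·√(4πDt)) = 242/(0.34 × 394 × 97.25) = 0.01858 kg/m³.
(x−vt)²/(4Dt) = (-72.024)²/(4 × 0.265 × 2840) = 1.723; exp(−1.723) = 0.1785.
C = 0.01858 × 0.1785 = 0.00332 kg/m³.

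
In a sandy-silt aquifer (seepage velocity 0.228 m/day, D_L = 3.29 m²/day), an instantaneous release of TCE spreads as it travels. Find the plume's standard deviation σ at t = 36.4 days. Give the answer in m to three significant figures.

15.5 m

Dispersive spreading gives a Gaussian with σ² = 2Dt; advection only shifts the center.
σ = √(2 × 3.29 × 36.4) = 15.5 m.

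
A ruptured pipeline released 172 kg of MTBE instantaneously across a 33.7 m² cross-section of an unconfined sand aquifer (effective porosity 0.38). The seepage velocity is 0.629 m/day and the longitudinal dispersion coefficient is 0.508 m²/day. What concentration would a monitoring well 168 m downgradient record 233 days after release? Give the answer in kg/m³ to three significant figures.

For an instantaneous plane source, C(x,t) = M/(n_e·A·√(4πDt)) · exp(−(x−vt)²/(4Dt)), with n_e·A the pore (flow) area.
Plume center vt = 0.629 × 233 = 146.557 m, so the well at 168 m is 21.443 m downgradient of the peak.
√(4πDt) = 38.57 m, giving peak height M/(n_e·A·√(4πDt)) = 172/(0.38 × 33.7 × 38.57) = 0.3482 kg/m³.
(x−vt)²/(4Dt) = (21.443)²/(4 × 0.508 × 233) = 0.9712; exp(−0.9712) = 0.3786.
C = 0.3482 × 0.3786 = 0.132 kg/m³.

0.132 kg/m³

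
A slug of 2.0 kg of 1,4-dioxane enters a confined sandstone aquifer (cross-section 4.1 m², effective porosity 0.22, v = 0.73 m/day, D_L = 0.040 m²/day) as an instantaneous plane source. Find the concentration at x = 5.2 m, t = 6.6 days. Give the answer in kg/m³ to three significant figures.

1.06 kg/m³

For an instantaneous plane source, C(x,t) = M/(n_e·A·√(4πDt)) · exp(−(x−vt)²/(4Dt)), with n_e·A the pore (flow) area.
Plume center vt = 0.73 × 6.6 = 4.818 m, so the well at 5.2 m is 0.382 m downgradient of the peak.
√(4πDt) = 1.821 m, giving peak height M/(n_e·A·√(4πDt)) = 2.0/(0.22 × 4.1 × 1.821) = 1.218 kg/m³.
(x−vt)²/(4Dt) = (0.382)²/(4 × 0.040 × 6.6) = 0.1382; exp(−0.1382) = 0.8709.
C = 1.218 × 0.8709 = 1.06 kg/m³.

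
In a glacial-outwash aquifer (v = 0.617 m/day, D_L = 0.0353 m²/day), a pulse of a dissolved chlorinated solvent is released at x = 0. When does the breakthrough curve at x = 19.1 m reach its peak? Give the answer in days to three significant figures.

For the 1D instantaneous-source solution, setting ∂C/∂t = 0 at fixed x gives v²t² + 2Dt − x² = 0, so t = (√(D² + v²x²) − D)/v².
√(D² + v²x²) = √(0.0353² + 0.617² × 19.1²) = 11.78; v² = 0.380689.
t = (11.78 − 0.0353)/0.380689 = 30.9 days (vs. the pure-advection estimate x/v = 31.0 d).

30.9 days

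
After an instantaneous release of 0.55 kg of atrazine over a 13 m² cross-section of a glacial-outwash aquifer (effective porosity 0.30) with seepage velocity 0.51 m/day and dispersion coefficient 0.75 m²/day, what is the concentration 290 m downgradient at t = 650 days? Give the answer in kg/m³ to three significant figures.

0.000745 kg/m³

For an instantaneous plane source, C(x,t) = M/(n_e·A·√(4πDt)) · exp(−(x−vt)²/(4Dt)), with n_e·A the pore (flow) area.
Plume center vt = 0.51 × 650 = 331.5 m, so the well at 290 m is 41.5 m upgradient of the peak.
√(4πDt) = 78.27 m, giving peak height M/(n_e·A·√(4πDt)) = 0.55/(0.30 × 13 × 78.27) = 0.001802 kg/m³.
(x−vt)²/(4Dt) = (-41.5)²/(4 × 0.75 × 650) = 0.8832; exp(−0.8832) = 0.4135.
C = 0.001802 × 0.4135 = 0.000745 kg/m³.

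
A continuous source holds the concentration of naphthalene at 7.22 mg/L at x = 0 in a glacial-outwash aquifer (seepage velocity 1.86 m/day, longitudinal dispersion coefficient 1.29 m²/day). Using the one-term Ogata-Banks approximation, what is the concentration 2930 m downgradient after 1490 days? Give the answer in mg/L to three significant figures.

For a continuous step input, C/C₀ ≈ ½·erfc((x−vt)/(2√(Dt))).
vt = 1.86 × 1490 = 2771.4 m and 2√(Dt) = 2√(1.29 × 1490) = 87.68 m.
Argument (x−vt)/(2√(Dt)) = (2930 − 2771.4)/87.68 = 1.809; ½·erfc(1.809) = 0.005259.
C = 7.22 × 0.005259 = 0.0380 mg/L.

0.0380 mg/L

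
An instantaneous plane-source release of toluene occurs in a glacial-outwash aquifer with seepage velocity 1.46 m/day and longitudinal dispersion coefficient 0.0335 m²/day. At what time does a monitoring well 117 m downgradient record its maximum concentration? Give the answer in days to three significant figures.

80.1 days

For the 1D instantaneous-source solution, setting ∂C/∂t = 0 at fixed x gives v²t² + 2Dt − x² = 0, so t = (√(D² + v²x²) − D)/v².
√(D² + v²x²) = √(0.0335² + 1.46² × 117²) = 170.8; v² = 2.1316.
t = (170.8 − 0.0335)/2.1316 = 80.1 days (vs. the pure-advection estimate x/v = 80.1 d).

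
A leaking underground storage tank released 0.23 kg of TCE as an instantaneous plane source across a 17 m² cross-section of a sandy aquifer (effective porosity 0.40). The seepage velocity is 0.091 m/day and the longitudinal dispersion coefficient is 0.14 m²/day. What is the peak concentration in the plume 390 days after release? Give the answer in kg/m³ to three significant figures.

0.00129 kg/m³

The peak of an instantaneous 1D plume sits at x = vt; there the Gaussian factor is 1 and C_max = M/(n_e·A·√(4πDt)), where n_e·A is the pore area the mass is dissolved in.
√(4πDt) = √(4π × 0.14 × 390) = 26.19 m, so C_max = 0.23/(0.40 × 17 × 26.19) = 0.00129 kg/m³.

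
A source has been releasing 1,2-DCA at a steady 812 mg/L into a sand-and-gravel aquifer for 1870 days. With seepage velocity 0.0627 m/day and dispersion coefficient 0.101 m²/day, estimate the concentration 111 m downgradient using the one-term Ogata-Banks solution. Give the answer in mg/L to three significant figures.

For a continuous step input, C/C₀ ≈ ½·erfc((x−vt)/(2√(Dt))).
vt = 0.0627 × 1870 = 117.249 m and 2√(Dt) = 2√(0.101 × 1870) = 27.49 m.
Argument (x−vt)/(2√(Dt)) = (111 − 117.249)/27.49 = -0.2273; ½·erfc(-0.2273) = 0.6261.
C = 812 × 0.6261 = 508 mg/L.

508 mg/L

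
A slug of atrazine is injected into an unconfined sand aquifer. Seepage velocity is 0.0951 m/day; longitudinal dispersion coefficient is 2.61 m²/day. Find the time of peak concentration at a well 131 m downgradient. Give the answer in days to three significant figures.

1120 days

For the 1D instantaneous-source solution, setting ∂C/∂t = 0 at fixed x gives v²t² + 2Dt − x² = 0, so t = (√(D² + v²x²) − D)/v².
√(D² + v²x²) = √(2.61² + 0.0951² × 131²) = 12.73; v² = 0.00904401.
t = (12.73 − 2.61)/0.00904401 = 1120 days (vs. the pure-advection estimate x/v = 1380 d).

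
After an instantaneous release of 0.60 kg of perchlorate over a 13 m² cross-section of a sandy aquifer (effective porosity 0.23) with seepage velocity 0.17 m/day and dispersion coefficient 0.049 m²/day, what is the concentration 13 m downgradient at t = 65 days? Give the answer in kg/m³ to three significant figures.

0.0235 kg/m³

For an instantaneous plane source, C(x,t) = M/(n_e·A·√(4πDt)) · exp(−(x−vt)²/(4Dt)), with n_e·A the pore (flow) area.
Plume center vt = 0.17 × 65 = 11.05 m, so the well at 13 m is 1.95 m downgradient of the peak.
√(4πDt) = 6.326 m, giving peak height M/(n_e·A·√(4πDt)) = 0.60/(0.23 × 13 × 6.326) = 0.03172 kg/m³.
(x−vt)²/(4Dt) = (1.95)²/(4 × 0.049 × 65) = 0.2985; exp(−0.2985) = 0.7419.
C = 0.03172 × 0.7419 = 0.0235 kg/m³.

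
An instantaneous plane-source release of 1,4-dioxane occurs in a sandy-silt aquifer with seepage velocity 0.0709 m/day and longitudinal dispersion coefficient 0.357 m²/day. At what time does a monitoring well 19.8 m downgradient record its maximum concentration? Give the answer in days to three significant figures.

217 days

For the 1D instantaneous-source solution, setting ∂C/∂t = 0 at fixed x gives v²t² + 2Dt − x² = 0, so t = (√(D² + v²x²) − D)/v².
√(D² + v²x²) = √(0.357² + 0.0709² × 19.8²) = 1.449; v² = 0.00502681.
t = (1.449 − 0.357)/0.00502681 = 217 days (vs. the pure-advection estimate x/v = 279 d).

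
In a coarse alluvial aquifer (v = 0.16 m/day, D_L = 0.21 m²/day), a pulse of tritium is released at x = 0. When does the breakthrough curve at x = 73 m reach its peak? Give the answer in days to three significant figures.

For the 1D instantaneous-source solution, setting ∂C/∂t = 0 at fixed x gives v²t² + 2Dt − x² = 0, so t = (√(D² + v²x²) − D)/v².
√(D² + v²x²) = √(0.21² + 0.16² × 73²) = 11.68; v² = 0.0256.
t = (11.68 − 0.21)/0.0256 = 448 days (vs. the pure-advection estimate x/v = 456 d).

448 days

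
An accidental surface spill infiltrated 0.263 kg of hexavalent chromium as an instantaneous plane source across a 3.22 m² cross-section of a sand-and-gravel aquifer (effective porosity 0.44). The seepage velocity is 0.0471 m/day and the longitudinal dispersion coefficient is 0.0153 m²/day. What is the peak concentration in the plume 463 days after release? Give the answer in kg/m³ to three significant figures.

The peak of an instantaneous 1D plume sits at x = vt; there the Gaussian factor is 1 and C_max = M/(n_e·A·√(4πDt)), where n_e·A is the pore area the mass is dissolved in.
√(4πDt) = √(4π × 0.0153 × 463) = 9.435 m, so C_max = 0.263/(0.44 × 3.22 × 9.435) = 0.0197 kg/m³.

0.0197 kg/m³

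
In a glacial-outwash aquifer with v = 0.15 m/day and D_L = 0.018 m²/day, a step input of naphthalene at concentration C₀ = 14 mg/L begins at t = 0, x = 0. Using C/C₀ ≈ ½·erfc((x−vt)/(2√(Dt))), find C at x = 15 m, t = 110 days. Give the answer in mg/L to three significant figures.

For a continuous step input, C/C₀ ≈ ½·erfc((x−vt)/(2√(Dt))).
vt = 0.15 × 110 = 16.5 m and 2√(Dt) = 2√(0.018 × 110) = 2.814 m.
Argument (x−vt)/(2√(Dt)) = (15 − 16.5)/2.814 = -0.5330; ½·erfc(-0.5330) = 0.7745.
C = 14 × 0.7745 = 10.8 mg/L.

10.8 mg/L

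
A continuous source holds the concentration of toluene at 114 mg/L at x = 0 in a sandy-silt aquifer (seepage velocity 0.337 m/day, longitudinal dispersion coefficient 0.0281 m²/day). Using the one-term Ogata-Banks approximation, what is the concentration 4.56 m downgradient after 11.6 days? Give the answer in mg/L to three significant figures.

24.0 mg/L

For a continuous step input, C/C₀ ≈ ½·erfc((x−vt)/(2√(Dt))).
vt = 0.337 × 11.6 = 3.9092 m and 2√(Dt) = 2√(0.0281 × 11.6) = 1.142 m.
Argument (x−vt)/(2√(Dt)) = (4.56 − 3.9092)/1.142 = 0.5699; ½·erfc(0.5699) = 0.2101.
C = 114 × 0.2101 = 24.0 mg/L.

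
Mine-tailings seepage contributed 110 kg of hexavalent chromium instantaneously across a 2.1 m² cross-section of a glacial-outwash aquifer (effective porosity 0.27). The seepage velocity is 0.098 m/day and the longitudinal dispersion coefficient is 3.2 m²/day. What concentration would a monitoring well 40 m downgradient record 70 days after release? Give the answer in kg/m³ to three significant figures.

For an instantaneous plane source, C(x,t) = M/(n_e·A·√(4πDt)) · exp(−(x−vt)²/(4Dt)), with n_e·A the pore (flow) area.
Plume center vt = 0.098 × 70 = 6.86 m, so the well at 40 m is 33.14 m downgradient of the peak.
√(4πDt) = 53.06 m, giving peak height M/(n_e·A·√(4πDt)) = 110/(0.27 × 2.1 × 53.06) = 3.656 kg/m³.
(x−vt)²/(4Dt) = (33.14)²/(4 × 3.2 × 70) = 1.226; exp(−1.226) = 0.2935.
C = 3.656 × 0.2935 = 1.07 kg/m³.

1.07 kg/m³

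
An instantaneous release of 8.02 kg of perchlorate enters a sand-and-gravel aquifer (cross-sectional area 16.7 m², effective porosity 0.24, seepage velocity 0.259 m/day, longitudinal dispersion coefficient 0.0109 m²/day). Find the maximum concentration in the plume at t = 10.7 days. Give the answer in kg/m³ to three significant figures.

The peak of an instantaneous 1D plume sits at x = vt; there the Gaussian factor is 1 and C_max = M/(n_e·A·√(4πDt)), where n_e·A is the pore area the mass is dissolved in.
√(4πDt) = √(4π × 0.0109 × 10.7) = 1.211 m, so C_max = 8.02/(0.24 × 16.7 × 1.211) = 1.65 kg/m³.

1.65 kg/m³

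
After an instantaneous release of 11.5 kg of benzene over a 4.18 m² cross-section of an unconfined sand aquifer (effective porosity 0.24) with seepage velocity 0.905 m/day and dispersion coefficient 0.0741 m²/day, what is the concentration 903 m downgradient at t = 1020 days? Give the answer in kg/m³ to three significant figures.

For an instantaneous plane source, C(x,t) = M/(n_e·A·√(4πDt)) · exp(−(x−vt)²/(4Dt)), with n_e·A the pore (flow) area.
Plume center vt = 0.905 × 1020 = 923.1 m, so the well at 903 m is 20.1 m upgradient of the peak.
√(4πDt) = 30.82 m, giving peak height M/(n_e·A·√(4πDt)) = 11.5/(0.24 × 4.18 × 30.82) = 0.3719 kg/m³.
(x−vt)²/(4Dt) = (-20.1)²/(4 × 0.0741 × 1020) = 1.336; exp(−1.336) = 0.2629.
C = 0.3719 × 0.2629 = 0.0978 kg/m³.

0.0978 kg/m³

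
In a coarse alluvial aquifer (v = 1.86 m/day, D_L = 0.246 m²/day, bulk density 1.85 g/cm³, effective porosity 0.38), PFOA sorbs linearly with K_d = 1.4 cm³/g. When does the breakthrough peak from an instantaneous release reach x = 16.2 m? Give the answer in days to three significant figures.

Retardation factor R = 1 + ρ_b·K_d/n = 1 + 1.85 × 1.4/0.38 = 7.816.
Sorption retards both mechanisms: v_R = v/R = 0.2380 m/day, D_R = D/R = 0.03147 m²/day.
Peak time from v_R²t² + 2D_R t − x² = 0: t = (√(D_R² + v_R²x²) − D_R)/v_R².
√(D_R² + v_R²x²) = √(0.03147² + 0.2380² × 16.2²) = 3.856; v_R² = 0.05664.
t = (3.856 − 0.03147)/0.05664 = 67.5 days.

67.5 days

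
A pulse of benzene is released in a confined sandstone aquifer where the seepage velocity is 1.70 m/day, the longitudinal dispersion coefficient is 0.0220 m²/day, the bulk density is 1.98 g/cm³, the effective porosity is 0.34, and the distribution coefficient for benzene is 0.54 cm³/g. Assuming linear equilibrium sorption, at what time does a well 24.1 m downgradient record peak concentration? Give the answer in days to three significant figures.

Retardation factor R = 1 + ρ_b·K_d/n = 1 + 1.98 × 0.54/0.34 = 4.145.
Sorption retards both mechanisms: v_R = v/R = 0.4101 m/day, D_R = D/R = 0.005308 m²/day.
Peak time from v_R²t² + 2D_R t − x² = 0: t = (√(D_R² + v_R²x²) − D_R)/v_R².
√(D_R² + v_R²x²) = √(0.005308² + 0.4101² × 24.1²) = 9.883; v_R² = 0.1682.
t = (9.883 − 0.005308)/0.1682 = 58.7 days.

58.7 days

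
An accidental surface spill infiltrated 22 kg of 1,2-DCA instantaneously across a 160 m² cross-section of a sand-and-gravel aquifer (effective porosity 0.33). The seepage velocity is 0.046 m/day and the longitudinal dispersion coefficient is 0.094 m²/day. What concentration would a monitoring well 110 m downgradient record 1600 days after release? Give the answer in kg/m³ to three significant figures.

0.00106 kg/m³

For an instantaneous plane source, C(x,t) = M/(n_e·A·√(4πDt)) · exp(−(x−vt)²/(4Dt)), with n_e·A the pore (flow) area.
Plume center vt = 0.046 × 1600 = 73.6 m, so the well at 110 m is 36.4 m downgradient of the peak.
√(4πDt) = 43.47 m, giving peak height M/(n_e·A·√(4πDt)) = 22/(0.33 × 160 × 43.47) = 0.009585 kg/m³.
(x−vt)²/(4Dt) = (36.4)²/(4 × 0.094 × 1600) = 2.202; exp(−2.202) = 0.1106.
C = 0.009585 × 0.1106 = 0.00106 kg/m³.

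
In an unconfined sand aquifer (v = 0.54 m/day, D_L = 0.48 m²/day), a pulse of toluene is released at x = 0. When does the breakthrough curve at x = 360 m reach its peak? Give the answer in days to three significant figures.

665 days

For the 1D instantaneous-source solution, setting ∂C/∂t = 0 at fixed x gives v²t² + 2Dt − x² = 0, so t = (√(D² + v²x²) − D)/v².
√(D² + v²x²) = √(0.48² + 0.54² × 360²) = 194.4; v² = 0.2916.
t = (194.4 − 0.48)/0.2916 = 665 days (vs. the pure-advection estimate x/v = 667 d).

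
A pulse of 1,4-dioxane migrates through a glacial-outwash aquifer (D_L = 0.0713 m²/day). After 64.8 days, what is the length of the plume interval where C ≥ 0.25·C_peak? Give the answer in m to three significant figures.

The plume is Gaussian with σ = √(2Dt) = √(2 × 0.0713 × 64.8) = 3.040 m.
C/C_peak = exp(−Δx²/(2σ²)) = 0.25 ⇒ Δx = σ·√(−2 ln 0.25) = 3.040 × 1.665 = 5.062 m.
Width = 2Δx = 10.1 m.

10.1 m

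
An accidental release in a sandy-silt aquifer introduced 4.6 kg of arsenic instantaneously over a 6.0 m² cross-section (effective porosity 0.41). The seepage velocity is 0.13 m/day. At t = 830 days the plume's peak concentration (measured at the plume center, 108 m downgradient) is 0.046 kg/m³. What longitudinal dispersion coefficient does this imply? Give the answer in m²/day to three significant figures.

At the plume center C_max = M/(n_e·A·√(4πDt)), so D = M²/(4πt·(n_e·A·C_max)²).
n_e·A·C_max = 0.41 × 6.0 × 0.046 = 0.1132 kg/m.
D = 4.6²/(4π × 830 × 0.1132²) = 0.158 m²/day.

0.158 m²/day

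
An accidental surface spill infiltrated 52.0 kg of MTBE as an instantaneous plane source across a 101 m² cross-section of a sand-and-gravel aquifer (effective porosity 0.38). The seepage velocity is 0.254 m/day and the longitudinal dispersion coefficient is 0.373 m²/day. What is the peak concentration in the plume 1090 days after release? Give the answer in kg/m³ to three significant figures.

The peak of an instantaneous 1D plume sits at x = vt; there the Gaussian factor is 1 and C_max = M/(n_e·A·√(4πDt)), where n_e·A is the pore area the mass is dissolved in.
√(4πDt) = √(4π × 0.373 × 1090) = 71.48 m, so C_max = 52.0/(0.38 × 101 × 71.48) = 0.0190 kg/m³.

0.0190 kg/m³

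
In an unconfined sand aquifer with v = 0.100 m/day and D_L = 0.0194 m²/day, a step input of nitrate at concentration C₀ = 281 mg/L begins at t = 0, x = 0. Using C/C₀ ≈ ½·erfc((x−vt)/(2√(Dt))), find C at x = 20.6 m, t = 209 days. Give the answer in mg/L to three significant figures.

152 mg/L

For a continuous step input, C/C₀ ≈ ½·erfc((x−vt)/(2√(Dt))).
vt = 0.100 × 209 = 20.9 m and 2√(Dt) = 2√(0.0194 × 209) = 4.027 m.
Argument (x−vt)/(2√(Dt)) = (20.6 − 20.9)/4.027 = -0.07450; ½·erfc(-0.07450) = 0.5420.
C = 281 × 0.5420 = 152 mg/L.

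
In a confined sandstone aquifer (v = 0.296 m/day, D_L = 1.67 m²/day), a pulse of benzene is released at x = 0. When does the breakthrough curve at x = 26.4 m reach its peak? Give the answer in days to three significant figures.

72.1 days

For the 1D instantaneous-source solution, setting ∂C/∂t = 0 at fixed x gives v²t² + 2Dt − x² = 0, so t = (√(D² + v²x²) − D)/v².
√(D² + v²x²) = √(1.67² + 0.296² × 26.4²) = 7.991; v² = 0.087616.
t = (7.991 − 1.67)/0.087616 = 72.1 days (vs. the pure-advection estimate x/v = 89.2 d).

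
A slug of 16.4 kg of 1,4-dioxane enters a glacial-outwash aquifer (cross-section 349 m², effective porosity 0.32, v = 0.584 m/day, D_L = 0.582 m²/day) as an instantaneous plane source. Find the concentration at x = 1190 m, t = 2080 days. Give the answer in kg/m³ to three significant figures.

0.00105 kg/m³

For an instantaneous plane source, C(x,t) = M/(n_e·A·√(4πDt)) · exp(−(x−vt)²/(4Dt)), with n_e·A the pore (flow) area.
Plume center vt = 0.584 × 2080 = 1214.72 m, so the well at 1190 m is 24.72 m upgradient of the peak.
√(4πDt) = 123.3 m, giving peak height M/(n_e·A·√(4πDt)) = 16.4/(0.32 × 349 × 123.3) = 0.001191 kg/m³.
(x−vt)²/(4Dt) = (-24.72)²/(4 × 0.582 × 2080) = 0.1262; exp(−0.1262) = 0.8814.
C = 0.001191 × 0.8814 = 0.00105 kg/m³.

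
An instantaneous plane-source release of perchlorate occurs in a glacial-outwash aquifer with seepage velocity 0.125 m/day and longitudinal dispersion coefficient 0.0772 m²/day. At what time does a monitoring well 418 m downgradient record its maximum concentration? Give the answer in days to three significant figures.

3340 days

For the 1D instantaneous-source solution, setting ∂C/∂t = 0 at fixed x gives v²t² + 2Dt − x² = 0, so t = (√(D² + v²x²) − D)/v².
√(D² + v²x²) = √(0.0772² + 0.125² × 418²) = 52.25; v² = 0.015625.
t = (52.25 − 0.0772)/0.015625 = 3340 days (vs. the pure-advection estimate x/v = 3340 d).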